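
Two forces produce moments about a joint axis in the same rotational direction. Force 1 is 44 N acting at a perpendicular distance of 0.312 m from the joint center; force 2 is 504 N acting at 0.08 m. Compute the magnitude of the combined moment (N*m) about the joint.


M = F1 * d1 + F2 * d2
M = 44 * 0.312 + 504 * 0.08
M = 13.7280 + 40.3200
M = 54.0480


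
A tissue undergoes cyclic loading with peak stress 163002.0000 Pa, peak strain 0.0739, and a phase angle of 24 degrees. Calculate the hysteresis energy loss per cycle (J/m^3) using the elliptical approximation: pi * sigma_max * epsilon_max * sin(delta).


E_loss = pi * sigma_max * epsilon_max * sin(delta)
delta = 24 deg = 0.4189 rad
sin(delta) = 0.4067
E_loss = pi * 163002.0000 * 0.0739 * 0.4067
E_loss = 15392.1946


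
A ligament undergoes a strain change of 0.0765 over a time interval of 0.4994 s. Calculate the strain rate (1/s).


strain_rate = delta_strain / delta_t
strain_rate = 0.0765 / 0.4994
strain_rate = 0.1532


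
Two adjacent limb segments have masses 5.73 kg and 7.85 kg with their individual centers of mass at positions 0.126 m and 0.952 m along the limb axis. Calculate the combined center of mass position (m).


COM = (m1*x1 + m2*x2) / (m1 + m2)
COM = (5.73*0.126 + 7.85*0.952) / (5.73 + 7.85)
Numerator = 8.1952
Denominator = 13.5800
COM = 0.6035


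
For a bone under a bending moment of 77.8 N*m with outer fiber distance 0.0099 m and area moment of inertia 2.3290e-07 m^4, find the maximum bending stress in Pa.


sigma = M * c / I
sigma = 77.8 * 0.0099 / 2.3290e-07
M * c = 0.7702
sigma = 3.3071e+06


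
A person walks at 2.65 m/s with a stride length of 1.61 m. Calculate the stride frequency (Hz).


f = v / stride_length
f = 2.65 / 1.61
f = 1.6460


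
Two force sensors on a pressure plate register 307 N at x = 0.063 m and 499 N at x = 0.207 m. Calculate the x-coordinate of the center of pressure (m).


COP_x = (F1*x1 + F2*x2) / (F1 + F2)
COP_x = (307*0.063 + 499*0.207) / (307 + 499)
Numerator = 122.6340
Denominator = 806
COP_x = 0.1522


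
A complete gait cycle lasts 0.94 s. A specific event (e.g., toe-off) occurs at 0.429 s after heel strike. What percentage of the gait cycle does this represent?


pct = (event_time / cycle_time) * 100
pct = (0.429 / 0.94) * 100
ratio = 0.4564
pct = 45.6383


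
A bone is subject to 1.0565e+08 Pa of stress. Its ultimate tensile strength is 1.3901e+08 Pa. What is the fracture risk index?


FRI = applied / ultimate
FRI = 1.0565e+08 / 1.3901e+08
FRI = 0.7600


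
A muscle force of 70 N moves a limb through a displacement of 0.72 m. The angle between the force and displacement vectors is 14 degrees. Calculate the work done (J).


W = F * d * cos(theta)
theta = 14 deg = 0.2443 rad
cos(theta) = 0.9703
W = 70 * 0.72 * 0.9703
W = 48.9029


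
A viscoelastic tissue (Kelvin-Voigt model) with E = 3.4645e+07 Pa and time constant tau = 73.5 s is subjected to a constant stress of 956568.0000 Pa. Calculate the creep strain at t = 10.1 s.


epsilon(t) = (sigma/E) * (1 - exp(-t/tau))
sigma/E = 956568.0000 / 3.4645e+07 = 0.0276
exp(-t/tau) = exp(-10.1 / 73.5) = 0.8716
epsilon = 0.0276 * (1 - 0.8716)
epsilon = 0.0035


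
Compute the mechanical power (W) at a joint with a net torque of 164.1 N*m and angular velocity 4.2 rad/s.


P = M * omega
P = 164.1 * 4.2
P = 689.2200


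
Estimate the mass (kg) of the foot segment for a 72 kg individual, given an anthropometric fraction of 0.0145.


m_segment = body_mass * fraction
m_segment = 72 * 0.0145
m_segment = 1.0440


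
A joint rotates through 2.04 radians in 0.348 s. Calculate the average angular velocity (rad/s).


omega = delta_theta / delta_t
omega = 2.04 / 0.348
omega = 5.8621


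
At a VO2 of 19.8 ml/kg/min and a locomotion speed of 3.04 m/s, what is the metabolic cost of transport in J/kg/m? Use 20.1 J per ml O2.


Power per kg = VO2 * 20.1 / 60
Power per kg = 19.8 * 20.1 / 60 = 6.6330 W/kg
Cost = power_per_kg / speed
Cost = 6.6330 / 3.04
Cost = 2.1819


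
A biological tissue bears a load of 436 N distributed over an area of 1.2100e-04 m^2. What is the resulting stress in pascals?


stress = F / A
stress = 436 / 1.2100e-04
stress = 3.6033e+06


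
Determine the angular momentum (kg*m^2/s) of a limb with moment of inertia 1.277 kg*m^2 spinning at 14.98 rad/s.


L = I * omega
L = 1.277 * 14.98
L = 19.1295


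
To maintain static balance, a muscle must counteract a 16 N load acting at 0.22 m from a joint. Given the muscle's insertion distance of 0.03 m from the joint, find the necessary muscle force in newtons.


F_muscle = W * d_load / d_muscle
F_muscle = 16 * 0.22 / 0.03
Numerator = 3.5200
F_muscle = 117.3333


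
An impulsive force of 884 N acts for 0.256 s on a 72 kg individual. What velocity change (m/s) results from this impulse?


J = F * dt = 884 * 0.256 = 226.3040 N*s
delta_v = J / m
delta_v = 226.3040 / 72
delta_v = 3.1431


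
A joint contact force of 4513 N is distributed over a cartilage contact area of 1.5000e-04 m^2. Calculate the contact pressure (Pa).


P = F / A
P = 4513 / 1.5000e-04
P = 3.0087e+07


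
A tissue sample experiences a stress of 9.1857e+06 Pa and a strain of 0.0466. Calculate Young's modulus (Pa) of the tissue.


E = stress / strain
E = 9.1857e+06 / 0.0466
E = 1.9712e+08


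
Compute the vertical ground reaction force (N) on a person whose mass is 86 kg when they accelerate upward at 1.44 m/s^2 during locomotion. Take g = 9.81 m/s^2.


GRF = m * (g + a)
GRF = 86 * (9.81 + 1.44)
GRF = 86 * 11.2500
GRF = 967.5000


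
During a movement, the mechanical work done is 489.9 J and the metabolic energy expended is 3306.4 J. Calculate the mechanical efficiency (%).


eta = (W_mech / E_meta) * 100
eta = (489.9 / 3306.4) * 100
ratio = 0.1482
eta = 14.8167


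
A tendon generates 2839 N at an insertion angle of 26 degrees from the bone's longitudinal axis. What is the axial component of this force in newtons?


F_eff = F_tendon * cos(theta)
theta = 26 deg = 0.4538 rad
cos(theta) = 0.8988
F_eff = 2839 * 0.8988
F_eff = 2551.6763


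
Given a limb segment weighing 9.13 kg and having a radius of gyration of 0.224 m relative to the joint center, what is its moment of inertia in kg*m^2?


I = m * k^2
I = 9.13 * 0.224^2
k^2 = 0.0502
I = 0.4581


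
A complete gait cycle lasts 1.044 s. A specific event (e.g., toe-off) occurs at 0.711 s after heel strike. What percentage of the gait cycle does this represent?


pct = (event_time / cycle_time) * 100
pct = (0.711 / 1.044) * 100
ratio = 0.6810
pct = 68.1034


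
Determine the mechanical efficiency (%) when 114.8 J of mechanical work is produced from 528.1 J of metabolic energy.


eta = (W_mech / E_meta) * 100
eta = (114.8 / 528.1) * 100
ratio = 0.2174
eta = 21.7383


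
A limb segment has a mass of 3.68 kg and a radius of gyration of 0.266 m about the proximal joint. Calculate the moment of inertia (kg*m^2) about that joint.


I = m * k^2
I = 3.68 * 0.266^2
k^2 = 0.0708
I = 0.2604


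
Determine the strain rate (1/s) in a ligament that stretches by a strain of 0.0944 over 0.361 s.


strain_rate = delta_strain / delta_t
strain_rate = 0.0944 / 0.361
strain_rate = 0.2615


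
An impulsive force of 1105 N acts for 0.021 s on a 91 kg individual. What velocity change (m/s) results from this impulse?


J = F * dt = 1105 * 0.021 = 23.2050 N*s
delta_v = J / m
delta_v = 23.2050 / 91
delta_v = 0.2550


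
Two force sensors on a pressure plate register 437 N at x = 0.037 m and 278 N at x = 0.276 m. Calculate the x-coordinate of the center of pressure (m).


COP_x = (F1*x1 + F2*x2) / (F1 + F2)
COP_x = (437*0.037 + 278*0.276) / (437 + 278)
Numerator = 92.8970
Denominator = 715
COP_x = 0.1299


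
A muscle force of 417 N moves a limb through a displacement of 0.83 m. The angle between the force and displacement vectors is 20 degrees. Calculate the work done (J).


W = F * d * cos(theta)
theta = 20 deg = 0.3491 rad
cos(theta) = 0.9397
W = 417 * 0.83 * 0.9397
W = 325.2370


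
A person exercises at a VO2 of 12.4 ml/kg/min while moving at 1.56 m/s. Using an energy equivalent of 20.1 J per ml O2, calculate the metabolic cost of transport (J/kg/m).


Power per kg = VO2 * 20.1 / 60
Power per kg = 12.4 * 20.1 / 60 = 4.1540 W/kg
Cost = power_per_kg / speed
Cost = 4.1540 / 1.56
Cost = 2.6628


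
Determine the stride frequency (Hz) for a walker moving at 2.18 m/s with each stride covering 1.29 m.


f = v / stride_length
f = 2.18 / 1.29
f = 1.6899


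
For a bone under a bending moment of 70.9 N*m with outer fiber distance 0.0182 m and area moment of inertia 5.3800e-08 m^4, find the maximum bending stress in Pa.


sigma = M * c / I
sigma = 70.9 * 0.0182 / 5.3800e-08
M * c = 1.2904
sigma = 2.3985e+07


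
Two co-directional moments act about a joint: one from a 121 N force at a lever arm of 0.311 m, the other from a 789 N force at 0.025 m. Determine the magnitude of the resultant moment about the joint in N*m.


M = F1 * d1 + F2 * d2
M = 121 * 0.311 + 789 * 0.025
M = 37.6310 + 19.7250
M = 57.3560


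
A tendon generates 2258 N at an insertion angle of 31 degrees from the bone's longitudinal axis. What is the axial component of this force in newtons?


F_eff = F_tendon * cos(theta)
theta = 31 deg = 0.5411 rad
cos(theta) = 0.8572
F_eff = 2258 * 0.8572
F_eff = 1935.4838


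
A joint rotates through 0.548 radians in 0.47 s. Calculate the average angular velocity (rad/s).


omega = delta_theta / delta_t
omega = 0.548 / 0.47
omega = 1.1660


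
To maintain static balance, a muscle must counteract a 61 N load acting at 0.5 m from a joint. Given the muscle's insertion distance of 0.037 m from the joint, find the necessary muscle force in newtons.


F_muscle = W * d_load / d_muscle
F_muscle = 61 * 0.5 / 0.037
Numerator = 30.5000
F_muscle = 824.3243


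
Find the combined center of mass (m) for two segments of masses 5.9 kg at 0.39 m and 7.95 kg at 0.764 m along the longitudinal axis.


COM = (m1*x1 + m2*x2) / (m1 + m2)
COM = (5.9*0.39 + 7.95*0.764) / (5.9 + 7.95)
Numerator = 8.3748
Denominator = 13.8500
COM = 0.6047


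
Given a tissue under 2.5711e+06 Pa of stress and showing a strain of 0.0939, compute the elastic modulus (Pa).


E = stress / strain
E = 2.5711e+06 / 0.0939
E = 2.7381e+07


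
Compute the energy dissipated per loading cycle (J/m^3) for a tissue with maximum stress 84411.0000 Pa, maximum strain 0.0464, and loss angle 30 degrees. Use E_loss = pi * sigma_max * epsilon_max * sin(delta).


E_loss = pi * sigma_max * epsilon_max * sin(delta)
delta = 30 deg = 0.5236 rad
sin(delta) = 0.5000
E_loss = pi * 84411.0000 * 0.0464 * 0.5000
E_loss = 6152.2915


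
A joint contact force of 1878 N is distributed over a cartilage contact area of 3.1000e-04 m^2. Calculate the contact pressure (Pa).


P = F / A
P = 1878 / 3.1000e-04
P = 6.0581e+06


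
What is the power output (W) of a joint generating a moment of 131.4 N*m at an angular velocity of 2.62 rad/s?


P = M * omega
P = 131.4 * 2.62
P = 344.2680


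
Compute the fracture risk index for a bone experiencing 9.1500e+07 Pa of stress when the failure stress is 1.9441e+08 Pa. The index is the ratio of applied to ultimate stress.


FRI = applied / ultimate
FRI = 9.1500e+07 / 1.9441e+08
FRI = 0.4707


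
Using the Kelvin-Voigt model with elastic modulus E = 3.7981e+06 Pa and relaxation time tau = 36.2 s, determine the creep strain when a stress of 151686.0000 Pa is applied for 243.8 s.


epsilon(t) = (sigma/E) * (1 - exp(-t/tau))
sigma/E = 151686.0000 / 3.7981e+06 = 0.0399
exp(-t/tau) = exp(-243.8 / 36.2) = 0.0012
epsilon = 0.0399 * (1 - 0.0012)
epsilon = 0.0399


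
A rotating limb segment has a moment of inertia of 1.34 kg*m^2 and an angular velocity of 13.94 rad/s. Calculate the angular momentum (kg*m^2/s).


L = I * omega
L = 1.34 * 13.94
L = 18.6796


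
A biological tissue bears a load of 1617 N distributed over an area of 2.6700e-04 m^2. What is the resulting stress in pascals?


stress = F / A
stress = 1617 / 2.6700e-04
stress = 6.0562e+06


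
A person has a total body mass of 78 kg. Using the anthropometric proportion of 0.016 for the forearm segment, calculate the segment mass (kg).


m_segment = body_mass * fraction
m_segment = 78 * 0.016
m_segment = 1.2480


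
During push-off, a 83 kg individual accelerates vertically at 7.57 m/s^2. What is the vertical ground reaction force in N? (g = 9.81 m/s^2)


GRF = m * (g + a)
GRF = 83 * (9.81 + 7.57)
GRF = 83 * 17.3800
GRF = 1442.5400


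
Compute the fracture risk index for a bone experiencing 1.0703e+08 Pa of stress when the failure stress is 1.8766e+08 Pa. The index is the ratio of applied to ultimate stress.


FRI = applied / ultimate
FRI = 1.0703e+08 / 1.8766e+08
FRI = 0.5703


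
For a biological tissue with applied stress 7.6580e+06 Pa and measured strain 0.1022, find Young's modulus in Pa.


E = stress / strain
E = 7.6580e+06 / 0.1022
E = 7.4932e+07


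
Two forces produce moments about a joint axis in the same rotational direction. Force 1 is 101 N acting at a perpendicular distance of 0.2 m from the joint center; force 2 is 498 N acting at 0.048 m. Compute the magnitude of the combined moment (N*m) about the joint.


M = F1 * d1 + F2 * d2
M = 101 * 0.2 + 498 * 0.048
M = 20.2000 + 23.9040
M = 44.1040


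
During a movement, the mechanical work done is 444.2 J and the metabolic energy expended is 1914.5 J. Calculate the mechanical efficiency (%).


eta = (W_mech / E_meta) * 100
eta = (444.2 / 1914.5) * 100
ratio = 0.2320
eta = 23.2019


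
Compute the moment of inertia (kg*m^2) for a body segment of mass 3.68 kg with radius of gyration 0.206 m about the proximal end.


I = m * k^2
I = 3.68 * 0.206^2
k^2 = 0.0424
I = 0.1562


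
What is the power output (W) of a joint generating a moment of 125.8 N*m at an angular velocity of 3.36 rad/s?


P = M * omega
P = 125.8 * 3.36
P = 422.6880


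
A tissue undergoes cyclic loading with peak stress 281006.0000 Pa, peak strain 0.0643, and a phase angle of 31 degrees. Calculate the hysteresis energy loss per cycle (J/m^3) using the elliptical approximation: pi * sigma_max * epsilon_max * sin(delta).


E_loss = pi * sigma_max * epsilon_max * sin(delta)
delta = 31 deg = 0.5411 rad
sin(delta) = 0.5150
E_loss = pi * 281006.0000 * 0.0643 * 0.5150
E_loss = 29235.8533


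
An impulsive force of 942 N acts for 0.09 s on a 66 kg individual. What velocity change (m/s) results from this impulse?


J = F * dt = 942 * 0.09 = 84.7800 N*s
delta_v = J / m
delta_v = 84.7800 / 66
delta_v = 1.2845


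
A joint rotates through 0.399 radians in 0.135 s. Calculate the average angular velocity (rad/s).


omega = delta_theta / delta_t
omega = 0.399 / 0.135
omega = 2.9556


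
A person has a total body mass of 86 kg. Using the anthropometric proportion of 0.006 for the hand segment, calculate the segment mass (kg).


m_segment = body_mass * fraction
m_segment = 86 * 0.006
m_segment = 0.5160


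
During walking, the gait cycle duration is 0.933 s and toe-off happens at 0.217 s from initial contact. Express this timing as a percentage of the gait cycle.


pct = (event_time / cycle_time) * 100
pct = (0.217 / 0.933) * 100
ratio = 0.2326
pct = 23.2583


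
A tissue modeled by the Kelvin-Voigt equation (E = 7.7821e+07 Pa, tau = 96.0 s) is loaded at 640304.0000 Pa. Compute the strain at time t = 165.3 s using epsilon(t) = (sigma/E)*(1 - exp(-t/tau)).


epsilon(t) = (sigma/E) * (1 - exp(-t/tau))
sigma/E = 640304.0000 / 7.7821e+07 = 0.0082
exp(-t/tau) = exp(-165.3 / 96.0) = 0.1787
epsilon = 0.0082 * (1 - 0.1787)
epsilon = 0.0068


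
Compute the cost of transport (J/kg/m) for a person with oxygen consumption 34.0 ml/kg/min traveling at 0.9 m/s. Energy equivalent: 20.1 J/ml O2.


Power per kg = VO2 * 20.1 / 60
Power per kg = 34.0 * 20.1 / 60 = 11.3900 W/kg
Cost = power_per_kg / speed
Cost = 11.3900 / 0.9
Cost = 12.6556


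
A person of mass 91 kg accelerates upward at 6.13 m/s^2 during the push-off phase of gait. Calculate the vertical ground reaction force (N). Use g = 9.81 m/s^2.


GRF = m * (g + a)
GRF = 91 * (9.81 + 6.13)
GRF = 91 * 15.9400
GRF = 1450.5400


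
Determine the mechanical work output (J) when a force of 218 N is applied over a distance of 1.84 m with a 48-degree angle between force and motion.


W = F * d * cos(theta)
theta = 48 deg = 0.8378 rad
cos(theta) = 0.6691
W = 218 * 1.84 * 0.6691
W = 268.4017


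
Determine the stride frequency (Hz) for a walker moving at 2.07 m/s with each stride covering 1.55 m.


f = v / stride_length
f = 2.07 / 1.55
f = 1.3355


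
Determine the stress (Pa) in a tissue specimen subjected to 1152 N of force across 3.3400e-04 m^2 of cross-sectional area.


stress = F / A
stress = 1152 / 3.3400e-04
stress = 3.4491e+06


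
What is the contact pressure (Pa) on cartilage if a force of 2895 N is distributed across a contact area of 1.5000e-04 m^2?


P = F / A
P = 2895 / 1.5000e-04
P = 1.9300e+07


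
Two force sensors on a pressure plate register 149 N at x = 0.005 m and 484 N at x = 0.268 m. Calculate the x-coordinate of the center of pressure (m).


COP_x = (F1*x1 + F2*x2) / (F1 + F2)
COP_x = (149*0.005 + 484*0.268) / (149 + 484)
Numerator = 130.4570
Denominator = 633
COP_x = 0.2061


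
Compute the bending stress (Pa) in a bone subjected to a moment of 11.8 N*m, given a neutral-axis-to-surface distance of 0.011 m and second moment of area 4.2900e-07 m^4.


sigma = M * c / I
sigma = 11.8 * 0.011 / 4.2900e-07
M * c = 0.1298
sigma = 302564.1026


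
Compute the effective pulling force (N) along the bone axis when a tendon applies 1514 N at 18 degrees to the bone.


F_eff = F_tendon * cos(theta)
theta = 18 deg = 0.3142 rad
cos(theta) = 0.9511
F_eff = 1514 * 0.9511
F_eff = 1439.8996


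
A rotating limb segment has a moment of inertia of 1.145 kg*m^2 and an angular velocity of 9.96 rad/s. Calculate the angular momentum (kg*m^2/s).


L = I * omega
L = 1.145 * 9.96
L = 11.4042


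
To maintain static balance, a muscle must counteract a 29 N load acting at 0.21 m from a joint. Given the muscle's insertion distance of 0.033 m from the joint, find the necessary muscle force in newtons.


F_muscle = W * d_load / d_muscle
F_muscle = 29 * 0.21 / 0.033
Numerator = 6.0900
F_muscle = 184.5455


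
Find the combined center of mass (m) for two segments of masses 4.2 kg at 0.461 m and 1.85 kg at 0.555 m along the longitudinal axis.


COM = (m1*x1 + m2*x2) / (m1 + m2)
COM = (4.2*0.461 + 1.85*0.555) / (4.2 + 1.85)
Numerator = 2.9630
Denominator = 6.0500
COM = 0.4897


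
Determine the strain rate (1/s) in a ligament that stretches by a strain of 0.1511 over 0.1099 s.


strain_rate = delta_strain / delta_t
strain_rate = 0.1511 / 0.1099
strain_rate = 1.3749


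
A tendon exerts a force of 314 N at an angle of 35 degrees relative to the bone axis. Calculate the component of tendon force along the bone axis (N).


F_eff = F_tendon * cos(theta)
theta = 35 deg = 0.6109 rad
cos(theta) = 0.8192
F_eff = 314 * 0.8192
F_eff = 257.2137


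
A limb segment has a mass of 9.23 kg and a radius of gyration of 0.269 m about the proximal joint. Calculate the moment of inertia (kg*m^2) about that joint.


I = m * k^2
I = 9.23 * 0.269^2
k^2 = 0.0724
I = 0.6679


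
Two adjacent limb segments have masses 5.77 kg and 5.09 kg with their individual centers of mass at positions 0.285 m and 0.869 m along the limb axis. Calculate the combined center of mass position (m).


COM = (m1*x1 + m2*x2) / (m1 + m2)
COM = (5.77*0.285 + 5.09*0.869) / (5.77 + 5.09)
Numerator = 6.0677
Denominator = 10.8600
COM = 0.5587


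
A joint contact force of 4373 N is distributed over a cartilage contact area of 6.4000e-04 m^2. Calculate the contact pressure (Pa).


P = F / A
P = 4373 / 6.4000e-04
P = 6.8328e+06


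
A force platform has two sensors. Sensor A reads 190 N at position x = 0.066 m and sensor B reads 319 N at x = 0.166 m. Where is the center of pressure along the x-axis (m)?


COP_x = (F1*x1 + F2*x2) / (F1 + F2)
COP_x = (190*0.066 + 319*0.166) / (190 + 319)
Numerator = 65.4940
Denominator = 509
COP_x = 0.1287


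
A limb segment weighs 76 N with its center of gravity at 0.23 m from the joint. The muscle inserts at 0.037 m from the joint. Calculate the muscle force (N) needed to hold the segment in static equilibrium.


F_muscle = W * d_load / d_muscle
F_muscle = 76 * 0.23 / 0.037
Numerator = 17.4800
F_muscle = 472.4324


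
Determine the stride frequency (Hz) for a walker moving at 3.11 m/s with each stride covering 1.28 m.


f = v / stride_length
f = 3.11 / 1.28
f = 2.4297


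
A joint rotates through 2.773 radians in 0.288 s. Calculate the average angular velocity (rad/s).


omega = delta_theta / delta_t
omega = 2.773 / 0.288
omega = 9.6285


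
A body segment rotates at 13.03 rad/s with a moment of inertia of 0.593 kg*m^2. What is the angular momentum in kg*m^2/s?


L = I * omega
L = 0.593 * 13.03
L = 7.7268


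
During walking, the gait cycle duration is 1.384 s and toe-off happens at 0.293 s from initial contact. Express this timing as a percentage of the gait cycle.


pct = (event_time / cycle_time) * 100
pct = (0.293 / 1.384) * 100
ratio = 0.2117
pct = 21.1705


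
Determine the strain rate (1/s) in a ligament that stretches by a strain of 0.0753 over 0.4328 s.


strain_rate = delta_strain / delta_t
strain_rate = 0.0753 / 0.4328
strain_rate = 0.1740


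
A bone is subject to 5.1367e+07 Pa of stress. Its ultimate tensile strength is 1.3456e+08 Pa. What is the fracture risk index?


FRI = applied / ultimate
FRI = 5.1367e+07 / 1.3456e+08
FRI = 0.3817


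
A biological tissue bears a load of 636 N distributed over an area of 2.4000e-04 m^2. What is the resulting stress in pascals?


stress = F / A
stress = 636 / 2.4000e-04
stress = 2.6500e+06


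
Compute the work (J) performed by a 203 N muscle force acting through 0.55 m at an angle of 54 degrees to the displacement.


W = F * d * cos(theta)
theta = 54 deg = 0.9425 rad
cos(theta) = 0.5878
W = 203 * 0.55 * 0.5878
W = 65.6262


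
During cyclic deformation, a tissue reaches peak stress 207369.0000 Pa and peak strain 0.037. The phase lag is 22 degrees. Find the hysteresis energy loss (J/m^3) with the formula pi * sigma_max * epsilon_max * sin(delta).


E_loss = pi * sigma_max * epsilon_max * sin(delta)
delta = 22 deg = 0.3840 rad
sin(delta) = 0.3746
E_loss = pi * 207369.0000 * 0.037 * 0.3746
E_loss = 9029.6486


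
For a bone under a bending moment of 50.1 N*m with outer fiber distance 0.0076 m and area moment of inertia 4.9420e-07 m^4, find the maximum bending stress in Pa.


sigma = M * c / I
sigma = 50.1 * 0.0076 / 4.9420e-07
M * c = 0.3808
sigma = 770457.3047


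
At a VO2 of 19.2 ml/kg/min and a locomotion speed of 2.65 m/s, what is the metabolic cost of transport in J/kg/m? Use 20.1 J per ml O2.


Power per kg = VO2 * 20.1 / 60
Power per kg = 19.2 * 20.1 / 60 = 6.4320 W/kg
Cost = power_per_kg / speed
Cost = 6.4320 / 2.65
Cost = 2.4272


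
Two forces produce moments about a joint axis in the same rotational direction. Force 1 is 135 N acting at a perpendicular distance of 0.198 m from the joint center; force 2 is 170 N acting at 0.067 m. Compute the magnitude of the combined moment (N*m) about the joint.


M = F1 * d1 + F2 * d2
M = 135 * 0.198 + 170 * 0.067
M = 26.7300 + 11.3900
M = 38.1200


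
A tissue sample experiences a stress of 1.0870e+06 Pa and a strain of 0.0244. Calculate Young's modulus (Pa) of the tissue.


E = stress / strain
E = 1.0870e+06 / 0.0244
E = 4.4549e+07


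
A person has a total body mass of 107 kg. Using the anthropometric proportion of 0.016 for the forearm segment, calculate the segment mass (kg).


m_segment = body_mass * fraction
m_segment = 107 * 0.016
m_segment = 1.7120


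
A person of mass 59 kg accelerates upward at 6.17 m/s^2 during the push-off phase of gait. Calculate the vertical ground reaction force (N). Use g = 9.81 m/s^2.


GRF = m * (g + a)
GRF = 59 * (9.81 + 6.17)
GRF = 59 * 15.9800
GRF = 942.8200


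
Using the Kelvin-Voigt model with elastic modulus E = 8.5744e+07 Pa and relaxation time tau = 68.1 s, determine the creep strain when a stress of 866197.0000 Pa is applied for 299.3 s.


epsilon(t) = (sigma/E) * (1 - exp(-t/tau))
sigma/E = 866197.0000 / 8.5744e+07 = 0.0101
exp(-t/tau) = exp(-299.3 / 68.1) = 0.0123
epsilon = 0.0101 * (1 - 0.0123)
epsilon = 0.0100


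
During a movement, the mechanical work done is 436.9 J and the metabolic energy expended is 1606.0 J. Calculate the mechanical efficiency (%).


eta = (W_mech / E_meta) * 100
eta = (436.9 / 1606.0) * 100
ratio = 0.2720
eta = 27.2042


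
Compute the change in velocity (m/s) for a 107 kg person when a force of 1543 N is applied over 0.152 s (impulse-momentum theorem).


J = F * dt = 1543 * 0.152 = 234.5360 N*s
delta_v = J / m
delta_v = 234.5360 / 107
delta_v = 2.1919


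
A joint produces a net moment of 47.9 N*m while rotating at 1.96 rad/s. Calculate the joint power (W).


P = M * omega
P = 47.9 * 1.96
P = 93.8840


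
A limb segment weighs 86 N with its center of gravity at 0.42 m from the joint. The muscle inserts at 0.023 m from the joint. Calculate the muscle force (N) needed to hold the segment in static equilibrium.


F_muscle = W * d_load / d_muscle
F_muscle = 86 * 0.42 / 0.023
Numerator = 36.1200
F_muscle = 1570.4348


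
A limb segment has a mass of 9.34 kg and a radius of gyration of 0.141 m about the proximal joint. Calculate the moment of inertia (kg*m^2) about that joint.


I = m * k^2
I = 9.34 * 0.141^2
k^2 = 0.0199
I = 0.1857


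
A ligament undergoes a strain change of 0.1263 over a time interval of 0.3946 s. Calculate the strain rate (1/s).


strain_rate = delta_strain / delta_t
strain_rate = 0.1263 / 0.3946
strain_rate = 0.3201


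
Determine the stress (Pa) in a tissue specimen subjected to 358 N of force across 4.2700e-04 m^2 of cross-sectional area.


stress = F / A
stress = 358 / 4.2700e-04
stress = 838407.4941


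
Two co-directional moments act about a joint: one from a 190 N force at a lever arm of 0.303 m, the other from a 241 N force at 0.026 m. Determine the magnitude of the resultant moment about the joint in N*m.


M = F1 * d1 + F2 * d2
M = 190 * 0.303 + 241 * 0.026
M = 57.5700 + 6.2660
M = 63.8360


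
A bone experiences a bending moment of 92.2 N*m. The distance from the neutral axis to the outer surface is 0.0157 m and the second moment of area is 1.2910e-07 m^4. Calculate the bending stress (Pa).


sigma = M * c / I
sigma = 92.2 * 0.0157 / 1.2910e-07
M * c = 1.4475
sigma = 1.1213e+07


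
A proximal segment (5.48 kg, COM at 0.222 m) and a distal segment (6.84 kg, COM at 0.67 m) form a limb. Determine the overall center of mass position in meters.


COM = (m1*x1 + m2*x2) / (m1 + m2)
COM = (5.48*0.222 + 6.84*0.67) / (5.48 + 6.84)
Numerator = 5.7994
Denominator = 12.3200
COM = 0.4707


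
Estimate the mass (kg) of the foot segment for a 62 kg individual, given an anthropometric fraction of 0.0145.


m_segment = body_mass * fraction
m_segment = 62 * 0.0145
m_segment = 0.8990


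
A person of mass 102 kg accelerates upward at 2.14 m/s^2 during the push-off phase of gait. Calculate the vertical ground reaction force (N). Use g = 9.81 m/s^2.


GRF = m * (g + a)
GRF = 102 * (9.81 + 2.14)
GRF = 102 * 11.9500
GRF = 1218.9000


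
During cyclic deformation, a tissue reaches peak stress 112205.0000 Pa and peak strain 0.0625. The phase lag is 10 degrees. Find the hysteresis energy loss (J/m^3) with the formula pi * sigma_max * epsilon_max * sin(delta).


E_loss = pi * sigma_max * epsilon_max * sin(delta)
delta = 10 deg = 0.1745 rad
sin(delta) = 0.1736
E_loss = pi * 112205.0000 * 0.0625 * 0.1736
E_loss = 3825.7125


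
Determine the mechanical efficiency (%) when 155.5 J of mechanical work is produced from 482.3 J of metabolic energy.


eta = (W_mech / E_meta) * 100
eta = (155.5 / 482.3) * 100
ratio = 0.3224
eta = 32.2413


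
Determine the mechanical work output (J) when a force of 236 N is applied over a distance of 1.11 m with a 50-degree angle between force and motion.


W = F * d * cos(theta)
theta = 50 deg = 0.8727 rad
cos(theta) = 0.6428
W = 236 * 1.11 * 0.6428
W = 168.3846


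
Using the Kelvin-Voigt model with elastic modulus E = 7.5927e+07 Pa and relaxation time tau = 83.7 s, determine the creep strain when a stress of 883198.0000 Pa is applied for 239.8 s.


epsilon(t) = (sigma/E) * (1 - exp(-t/tau))
sigma/E = 883198.0000 / 7.5927e+07 = 0.0116
exp(-t/tau) = exp(-239.8 / 83.7) = 0.0570
epsilon = 0.0116 * (1 - 0.0570)
epsilon = 0.0110


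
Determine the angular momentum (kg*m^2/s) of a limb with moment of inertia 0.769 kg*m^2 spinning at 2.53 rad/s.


L = I * omega
L = 0.769 * 2.53
L = 1.9456


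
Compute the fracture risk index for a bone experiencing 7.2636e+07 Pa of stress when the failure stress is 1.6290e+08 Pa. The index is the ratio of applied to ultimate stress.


FRI = applied / ultimate
FRI = 7.2636e+07 / 1.6290e+08
FRI = 0.4459


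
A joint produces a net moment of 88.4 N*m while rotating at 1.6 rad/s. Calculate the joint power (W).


P = M * omega
P = 88.4 * 1.6
P = 141.4400


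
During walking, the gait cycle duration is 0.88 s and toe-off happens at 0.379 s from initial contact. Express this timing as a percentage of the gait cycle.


pct = (event_time / cycle_time) * 100
pct = (0.379 / 0.88) * 100
ratio = 0.4307
pct = 43.0682


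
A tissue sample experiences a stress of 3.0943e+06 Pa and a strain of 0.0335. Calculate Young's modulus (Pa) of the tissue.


E = stress / strain
E = 3.0943e+06 / 0.0335
E = 9.2367e+07


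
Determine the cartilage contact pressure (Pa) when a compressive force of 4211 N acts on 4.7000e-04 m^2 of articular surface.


P = F / A
P = 4211 / 4.7000e-04
P = 8.9596e+06


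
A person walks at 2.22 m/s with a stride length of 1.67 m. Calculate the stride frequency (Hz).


f = v / stride_length
f = 2.22 / 1.67
f = 1.3293


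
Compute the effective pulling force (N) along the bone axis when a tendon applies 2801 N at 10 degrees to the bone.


F_eff = F_tendon * cos(theta)
theta = 10 deg = 0.1745 rad
cos(theta) = 0.9848
F_eff = 2801 * 0.9848
F_eff = 2758.4465


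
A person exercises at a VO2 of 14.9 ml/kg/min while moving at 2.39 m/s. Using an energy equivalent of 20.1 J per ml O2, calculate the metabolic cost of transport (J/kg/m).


Power per kg = VO2 * 20.1 / 60
Power per kg = 14.9 * 20.1 / 60 = 4.9915 W/kg
Cost = power_per_kg / speed
Cost = 4.9915 / 2.39
Cost = 2.0885


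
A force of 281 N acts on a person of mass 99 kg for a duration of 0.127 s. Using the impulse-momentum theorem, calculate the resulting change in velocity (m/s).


J = F * dt = 281 * 0.127 = 35.6870 N*s
delta_v = J / m
delta_v = 35.6870 / 99
delta_v = 0.3605


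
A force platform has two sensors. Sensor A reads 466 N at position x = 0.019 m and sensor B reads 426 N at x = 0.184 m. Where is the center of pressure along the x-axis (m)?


COP_x = (F1*x1 + F2*x2) / (F1 + F2)
COP_x = (466*0.019 + 426*0.184) / (466 + 426)
Numerator = 87.2380
Denominator = 892
COP_x = 0.0978


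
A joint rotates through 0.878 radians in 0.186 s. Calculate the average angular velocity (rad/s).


omega = delta_theta / delta_t
omega = 0.878 / 0.186
omega = 4.7204


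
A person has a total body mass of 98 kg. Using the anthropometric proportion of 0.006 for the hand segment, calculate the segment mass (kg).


m_segment = body_mass * fraction
m_segment = 98 * 0.006
m_segment = 0.5880


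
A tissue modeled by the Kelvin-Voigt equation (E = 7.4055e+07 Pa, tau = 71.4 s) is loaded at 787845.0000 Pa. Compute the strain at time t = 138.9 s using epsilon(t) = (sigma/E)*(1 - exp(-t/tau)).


epsilon(t) = (sigma/E) * (1 - exp(-t/tau))
sigma/E = 787845.0000 / 7.4055e+07 = 0.0106
exp(-t/tau) = exp(-138.9 / 71.4) = 0.1429
epsilon = 0.0106 * (1 - 0.1429)
epsilon = 0.0091


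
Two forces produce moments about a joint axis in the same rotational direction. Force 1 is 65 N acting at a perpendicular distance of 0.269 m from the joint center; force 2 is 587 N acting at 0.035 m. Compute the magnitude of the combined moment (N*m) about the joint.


M = F1 * d1 + F2 * d2
M = 65 * 0.269 + 587 * 0.035
M = 17.4850 + 20.5450
M = 38.0300


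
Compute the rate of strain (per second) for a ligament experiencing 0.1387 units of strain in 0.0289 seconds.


strain_rate = delta_strain / delta_t
strain_rate = 0.1387 / 0.0289
strain_rate = 4.7993


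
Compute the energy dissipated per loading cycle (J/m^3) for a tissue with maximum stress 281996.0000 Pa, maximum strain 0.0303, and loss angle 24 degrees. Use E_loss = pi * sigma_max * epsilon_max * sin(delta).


E_loss = pi * sigma_max * epsilon_max * sin(delta)
delta = 24 deg = 0.4189 rad
sin(delta) = 0.4067
E_loss = pi * 281996.0000 * 0.0303 * 0.4067
E_loss = 10918.1423


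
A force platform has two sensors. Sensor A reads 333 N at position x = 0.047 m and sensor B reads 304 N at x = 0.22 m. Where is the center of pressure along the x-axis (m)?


COP_x = (F1*x1 + F2*x2) / (F1 + F2)
COP_x = (333*0.047 + 304*0.22) / (333 + 304)
Numerator = 82.5310
Denominator = 637
COP_x = 0.1296


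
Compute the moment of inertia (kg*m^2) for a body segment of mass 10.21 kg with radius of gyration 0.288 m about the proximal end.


I = m * k^2
I = 10.21 * 0.288^2
k^2 = 0.0829
I = 0.8469


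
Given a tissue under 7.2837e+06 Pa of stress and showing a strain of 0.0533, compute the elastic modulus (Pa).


E = stress / strain
E = 7.2837e+06 / 0.0533
E = 1.3665e+08


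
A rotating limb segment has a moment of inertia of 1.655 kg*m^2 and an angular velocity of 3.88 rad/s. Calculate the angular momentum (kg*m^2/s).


L = I * omega
L = 1.655 * 3.88
L = 6.4214


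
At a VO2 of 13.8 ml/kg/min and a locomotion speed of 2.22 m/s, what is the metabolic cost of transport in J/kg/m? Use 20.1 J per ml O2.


Power per kg = VO2 * 20.1 / 60
Power per kg = 13.8 * 20.1 / 60 = 4.6230 W/kg
Cost = power_per_kg / speed
Cost = 4.6230 / 2.22
Cost = 2.0824


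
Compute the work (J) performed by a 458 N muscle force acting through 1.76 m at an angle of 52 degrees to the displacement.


W = F * d * cos(theta)
theta = 52 deg = 0.9076 rad
cos(theta) = 0.6157
W = 458 * 1.76 * 0.6157
W = 496.2724


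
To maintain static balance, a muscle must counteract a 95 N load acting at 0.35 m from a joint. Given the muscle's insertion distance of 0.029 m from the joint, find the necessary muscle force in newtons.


F_muscle = W * d_load / d_muscle
F_muscle = 95 * 0.35 / 0.029
Numerator = 33.2500
F_muscle = 1146.5517


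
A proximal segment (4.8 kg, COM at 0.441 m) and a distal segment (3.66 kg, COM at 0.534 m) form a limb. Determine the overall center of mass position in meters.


COM = (m1*x1 + m2*x2) / (m1 + m2)
COM = (4.8*0.441 + 3.66*0.534) / (4.8 + 3.66)
Numerator = 4.0712
Denominator = 8.4600
COM = 0.4812


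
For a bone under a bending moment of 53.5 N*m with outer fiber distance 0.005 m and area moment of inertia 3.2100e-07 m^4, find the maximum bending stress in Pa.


sigma = M * c / I
sigma = 53.5 * 0.005 / 3.2100e-07
M * c = 0.2675
sigma = 833333.3333


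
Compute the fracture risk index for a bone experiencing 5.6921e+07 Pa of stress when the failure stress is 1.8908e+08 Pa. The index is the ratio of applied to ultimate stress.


FRI = applied / ultimate
FRI = 5.6921e+07 / 1.8908e+08
FRI = 0.3010


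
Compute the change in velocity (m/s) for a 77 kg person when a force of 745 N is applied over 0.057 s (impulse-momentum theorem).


J = F * dt = 745 * 0.057 = 42.4650 N*s
delta_v = J / m
delta_v = 42.4650 / 77
delta_v = 0.5515


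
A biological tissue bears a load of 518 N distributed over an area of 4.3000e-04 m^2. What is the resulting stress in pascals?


stress = F / A
stress = 518 / 4.3000e-04
stress = 1.2047e+06


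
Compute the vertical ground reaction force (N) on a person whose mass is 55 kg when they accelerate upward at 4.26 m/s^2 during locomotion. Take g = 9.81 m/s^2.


GRF = m * (g + a)
GRF = 55 * (9.81 + 4.26)
GRF = 55 * 14.0700
GRF = 773.8500


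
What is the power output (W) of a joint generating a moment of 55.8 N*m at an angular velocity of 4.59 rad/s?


P = M * omega
P = 55.8 * 4.59
P = 256.1220


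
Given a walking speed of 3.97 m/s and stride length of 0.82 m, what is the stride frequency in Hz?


f = v / stride_length
f = 3.97 / 0.82
f = 4.8415


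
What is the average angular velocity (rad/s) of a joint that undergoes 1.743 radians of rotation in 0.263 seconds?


omega = delta_theta / delta_t
omega = 1.743 / 0.263
omega = 6.6274


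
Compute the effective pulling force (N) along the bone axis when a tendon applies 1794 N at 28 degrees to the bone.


F_eff = F_tendon * cos(theta)
theta = 28 deg = 0.4887 rad
cos(theta) = 0.8829
F_eff = 1794 * 0.8829
F_eff = 1584.0080


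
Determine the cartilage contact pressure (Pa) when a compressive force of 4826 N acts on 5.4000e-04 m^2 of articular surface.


P = F / A
P = 4826 / 5.4000e-04
P = 8.9370e+06


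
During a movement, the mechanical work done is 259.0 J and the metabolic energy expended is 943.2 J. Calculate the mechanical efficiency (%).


eta = (W_mech / E_meta) * 100
eta = (259.0 / 943.2) * 100
ratio = 0.2746
eta = 27.4597


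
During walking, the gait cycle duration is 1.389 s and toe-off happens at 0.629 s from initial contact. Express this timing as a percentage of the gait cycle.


pct = (event_time / cycle_time) * 100
pct = (0.629 / 1.389) * 100
ratio = 0.4528
pct = 45.2844


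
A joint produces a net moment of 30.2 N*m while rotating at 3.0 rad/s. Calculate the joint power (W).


P = M * omega
P = 30.2 * 3.0
P = 90.6000


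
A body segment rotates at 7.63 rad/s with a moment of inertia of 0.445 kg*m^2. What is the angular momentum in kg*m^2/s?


L = I * omega
L = 0.445 * 7.63
L = 3.3954


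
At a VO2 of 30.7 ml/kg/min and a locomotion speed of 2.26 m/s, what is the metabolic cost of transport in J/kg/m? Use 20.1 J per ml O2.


Power per kg = VO2 * 20.1 / 60
Power per kg = 30.7 * 20.1 / 60 = 10.2845 W/kg
Cost = power_per_kg / speed
Cost = 10.2845 / 2.26
Cost = 4.5507


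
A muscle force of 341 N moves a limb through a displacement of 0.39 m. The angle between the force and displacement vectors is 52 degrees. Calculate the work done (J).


W = F * d * cos(theta)
theta = 52 deg = 0.9076 rad
cos(theta) = 0.6157
W = 341 * 0.39 * 0.6157
W = 81.8768


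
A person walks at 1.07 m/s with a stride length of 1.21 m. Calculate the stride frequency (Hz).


f = v / stride_length
f = 1.07 / 1.21
f = 0.8843


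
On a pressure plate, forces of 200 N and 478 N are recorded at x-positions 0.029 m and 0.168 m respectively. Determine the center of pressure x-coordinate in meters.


COP_x = (F1*x1 + F2*x2) / (F1 + F2)
COP_x = (200*0.029 + 478*0.168) / (200 + 478)
Numerator = 86.1040
Denominator = 678
COP_x = 0.1270


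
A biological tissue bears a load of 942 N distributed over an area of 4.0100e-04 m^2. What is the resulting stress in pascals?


stress = F / A
stress = 942 / 4.0100e-04
stress = 2.3491e+06


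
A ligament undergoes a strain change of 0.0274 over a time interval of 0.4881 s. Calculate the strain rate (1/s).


strain_rate = delta_strain / delta_t
strain_rate = 0.0274 / 0.4881
strain_rate = 0.0561


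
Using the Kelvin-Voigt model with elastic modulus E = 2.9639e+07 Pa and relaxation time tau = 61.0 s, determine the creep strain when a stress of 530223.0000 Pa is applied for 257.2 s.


epsilon(t) = (sigma/E) * (1 - exp(-t/tau))
sigma/E = 530223.0000 / 2.9639e+07 = 0.0179
exp(-t/tau) = exp(-257.2 / 61.0) = 0.0148
epsilon = 0.0179 * (1 - 0.0148)
epsilon = 0.0176
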